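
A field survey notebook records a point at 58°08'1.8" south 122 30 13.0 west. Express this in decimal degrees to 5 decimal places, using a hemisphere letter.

58.13383° S, 122.50361° W

Latitude: 58 + 8/60 + 1.8/3600 = 58.133833
λ: 122° + 30/60 + 13/3600 = 122 + 0.500000 + 0.003611 = 122.503611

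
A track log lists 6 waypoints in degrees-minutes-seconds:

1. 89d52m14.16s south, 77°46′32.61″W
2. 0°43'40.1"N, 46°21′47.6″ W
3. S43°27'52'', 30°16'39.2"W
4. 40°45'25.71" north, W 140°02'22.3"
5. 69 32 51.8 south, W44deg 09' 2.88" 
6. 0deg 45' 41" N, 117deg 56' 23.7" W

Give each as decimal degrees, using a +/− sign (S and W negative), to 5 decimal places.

Point 1:
  Latitude: 89 + 52/60 + 14.16/3600 = 89.870600
  S → negative
  Longitude: 77° + 46/60 + 32.61/3600 = 77 + 0.766667 + 0.009058 = 77.775725
  W ⇒ negate
Point 2:
  Lat: 0° + 43/60 + 40.1/3600 = 0 + 0.716667 + 0.011139 = 0.727806
  N ⇒ keep positive
  Lon: 46° + 21/60 + 47.6/3600 = 46 + 0.350000 + 0.013222 = 46.363222
  hemisphere W, so the sign is −
Point 3:
  Latitude: 27′ + 52″ = 27.86667′; 43 + 27.86667/60 = 43.464444
  S ⇒ negate
  Lon: 30° + 16/60 + 39.2/3600 = 30 + 0.266667 + 0.010889 = 30.277556
  hemisphere W, so the sign is −
Point 4:
  Latitude: 40° + 45/60 + 25.71/3600 = 40 + 0.750000 + 0.007142 = 40.757142
  N → positive
  λ: 2′ + 22.3″ = 2.37167′; 140 + 2.37167/60 = 140.039528
  W ⇒ negate
Point 5:
  Lat: 69° + 32/60 + 51.8/3600 = 69 + 0.533333 + 0.014389 = 69.547722
  S ⇒ negate
  Lon: 44 + 9/60 + 2.88/3600 = 44.150800
  W → negative
Point 6:
  Latitude: 45′ + 41″ = 45.68333′; 0 + 45.68333/60 = 0.761389
  N ⇒ keep positive
  Longitude: 117 + 56/60 + 23.7/3600 = 117.939917
  W ⇒ negate

1. -89.87060, -77.77573
2. 0.72781, -46.36322
3. -43.46444, -30.27756
4. 40.75714, -140.03953
5. -69.54772, -44.15080
6. 0.76139, -117.93992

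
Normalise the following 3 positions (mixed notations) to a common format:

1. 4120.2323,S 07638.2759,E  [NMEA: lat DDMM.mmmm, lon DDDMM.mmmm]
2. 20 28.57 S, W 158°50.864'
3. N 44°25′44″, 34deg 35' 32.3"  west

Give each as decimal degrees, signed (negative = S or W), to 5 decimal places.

1. -41.33721, 76.63793
2. -20.47617, -158.84773
3. 44.42889, -34.59231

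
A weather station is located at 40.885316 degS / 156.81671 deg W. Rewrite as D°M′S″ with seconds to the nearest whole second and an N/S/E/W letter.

φ: 0.885316° → 53.11896′; 0.11896 × 60 = 7.14″
Lon: 0.816710 × 60 = 49.00260′ → 49′, remainder × 60 = 0.16″

40°53′7″ S, 156°49′0″ W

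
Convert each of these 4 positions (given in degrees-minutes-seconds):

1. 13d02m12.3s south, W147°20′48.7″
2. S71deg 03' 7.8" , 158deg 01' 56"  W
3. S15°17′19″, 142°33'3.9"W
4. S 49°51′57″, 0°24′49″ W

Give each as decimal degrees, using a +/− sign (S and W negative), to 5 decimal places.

Point 1:
  Latitude: 13 + 2/60 + 12.3/3600 = 13.036750
  S ⇒ negate
  Lon: 147 + 20/60 + 48.7/3600 = 147.346861
  W → negative
Point 2:
  Lat: 71° + 3/60 + 7.8/3600 = 71 + 0.050000 + 0.002167 = 71.052167
  S ⇒ negate
  Longitude: 1′ + 56″ = 1.93333′; 158 + 1.93333/60 = 158.032222
  W ⇒ negate
Point 3:
  Latitude: 15° + 17/60 + 19/3600 = 15 + 0.283333 + 0.005278 = 15.288611
  S → negative
  λ: 142 + 33/60 + 3.9/3600 = 142.551083
  W ⇒ negate
Point 4:
  φ: 51′ + 57″ = 51.95000′; 49 + 51.95000/60 = 49.865833
  hemisphere S, so the sign is −
  Longitude: 0 + 24/60 + 49/3600 = 0.413611
  W ⇒ negate

1. -13.03675, -147.34686
2. -71.05217, -158.03222
3. -15.28861, -142.55108
4. -49.86583, -0.41361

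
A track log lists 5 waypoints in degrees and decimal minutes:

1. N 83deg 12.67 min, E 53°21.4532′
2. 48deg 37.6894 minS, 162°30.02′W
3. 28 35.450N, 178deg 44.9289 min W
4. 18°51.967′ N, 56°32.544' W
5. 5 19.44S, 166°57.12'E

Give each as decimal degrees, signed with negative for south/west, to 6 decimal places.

Point 1:
  Lat: 83 + 12.67/60 = 83.2111667
  N ⇒ keep positive
  Longitude: 21.4532′ = 0.357553°; total 53.3575533
  E → positive
Point 2:
  Latitude: 37.6894′ = 0.628157°; total 48.6281567
  hemisphere S, so the sign is −
  Lon: 30.02′ = 0.500333°; total 162.5003333
  W → negative
Point 3:
  Lat: 35.45′ = 0.590833°; total 28.5908333
  N → positive
  Lon: 44.9289′ = 0.748815°; total 178.7488150
  W → negative
Point 4:
  φ: 51.967′ = 0.866117°; total 18.8661167
  N → positive
  Longitude: 32.544′ = 0.542400°; total 56.5424000
  hemisphere W, so the sign is −
Point 5:
  φ: 19.44′ = 0.324000°; total 5.3240000
  S ⇒ negate
  Lon: 57.12′ = 0.952000°; total 166.9520000
  E ⇒ keep positive

1. 83.211167, 53.357553
2. -48.628157, -162.500333
3. 28.590833, -178.748815
4. 18.866117, -56.542400
5. -5.324000, 166.952000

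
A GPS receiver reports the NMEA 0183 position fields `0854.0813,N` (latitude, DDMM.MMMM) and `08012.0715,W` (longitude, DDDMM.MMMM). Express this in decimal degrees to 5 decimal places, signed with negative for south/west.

8.90136, -80.20119

Lat: degrees = first 2 digits = 8, minutes = 54.0813; 8 + 54.0813/60 = 8.901355
N ⇒ keep positive
λ: degrees = first 3 digits = 80, minutes = 12.0715; 80 + 12.0715/60 = 80.201192
hemisphere W, so the sign is −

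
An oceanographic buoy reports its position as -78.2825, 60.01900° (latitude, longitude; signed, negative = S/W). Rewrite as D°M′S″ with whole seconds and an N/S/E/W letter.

Latitude is negative → S; |value| = 78.282500
Lat: 0.282500° → 16.95000′; 0.95000 × 60 = 57.00″
λ: 0.019000° → 1.14000′; 0.14000 × 60 = 8.40″

78°16′57″ S, 60°01′8″ E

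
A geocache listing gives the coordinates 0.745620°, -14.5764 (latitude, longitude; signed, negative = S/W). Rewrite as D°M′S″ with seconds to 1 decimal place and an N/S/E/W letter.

φ: whole degrees 0; 44.73720′ → 44′ and 44.232″
Longitude is negative → W; |value| = 14.576400
Lon: 0.576400 × 60 = 34.58400′ → 34′, remainder × 60 = 35.040″

0°44′44.2″ N, 14°34′35.0″ W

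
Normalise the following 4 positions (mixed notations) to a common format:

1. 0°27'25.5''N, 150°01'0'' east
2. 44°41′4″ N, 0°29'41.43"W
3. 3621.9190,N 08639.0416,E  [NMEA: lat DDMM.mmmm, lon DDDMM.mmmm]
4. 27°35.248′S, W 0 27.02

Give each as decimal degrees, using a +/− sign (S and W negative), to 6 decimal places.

Point 1:
  Latitude: 0° + 27/60 + 25.5/3600 = 0 + 0.450000 + 0.007083 = 0.4570833
  N ⇒ keep positive
  Lon: 1′ + 0″ = 1.00000′; 150 + 1.00000/60 = 150.0166667
  E → positive
Point 2:
  Lat: 41′ + 4″ = 41.06667′; 44 + 41.06667/60 = 44.6844444
  N ⇒ keep positive
  Longitude: 0° + 29/60 + 41.43/3600 = 0 + 0.483333 + 0.011508 = 0.4948417
  hemisphere W, so the sign is −
Point 3:
  Latitude: degrees = first 2 digits = 36, minutes = 21.919; 36 + 21.919/60 = 36.3653167
  N ⇒ keep positive
  λ: degrees = first 3 digits = 86, minutes = 39.0416; 86 + 39.0416/60 = 86.6506933
  E → positive
Point 4:
  Lat: 35.248′ = 0.587467°; total 27.5874667
  S → negative
  Lon: 27.02′ = 0.450333°; total 0.4503333
  W ⇒ negate

1. 0.457083, 150.016667
2. 44.684444, -0.494842
3. 36.365317, 86.650693
4. -27.587467, -0.450333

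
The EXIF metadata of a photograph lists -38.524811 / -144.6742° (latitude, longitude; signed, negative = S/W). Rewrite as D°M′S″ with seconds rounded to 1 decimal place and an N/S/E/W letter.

38°31′29.3″ S, 144°40′27.1″ W

Latitude is negative → S; |value| = 38.524811
Lat: 0.524811 × 60 = 31.48866′ → 31′, remainder × 60 = 29.320″
Longitude is negative → W; |value| = 144.674200
λ: 0.674200 × 60 = 40.45200′ → 40′, remainder × 60 = 27.120″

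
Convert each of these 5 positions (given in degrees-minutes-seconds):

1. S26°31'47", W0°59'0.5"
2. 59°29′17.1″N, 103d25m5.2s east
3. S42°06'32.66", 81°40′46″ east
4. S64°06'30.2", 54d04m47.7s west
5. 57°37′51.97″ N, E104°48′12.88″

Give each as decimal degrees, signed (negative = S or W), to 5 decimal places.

1. -26.52972, -0.98347
2. 59.48808, 103.41811
3. -42.10907, 81.67944
4. -64.10839, -54.07992
5. 57.63110, 104.80358

Point 1:
  Latitude: 26° + 31/60 + 47/3600 = 26 + 0.516667 + 0.013056 = 26.529722
  hemisphere S, so the sign is −
  λ: 0 + 59/60 + 0.5/3600 = 0.983472
  hemisphere W, so the sign is −
Point 2:
  Latitude: 59° + 29/60 + 17.1/3600 = 59 + 0.483333 + 0.004750 = 59.488083
  N ⇒ keep positive
  Lon: 103° + 25/60 + 5.2/3600 = 103 + 0.416667 + 0.001444 = 103.418111
  E → positive
Point 3:
  Lat: 42 + 6/60 + 32.66/3600 = 42.109072
  S ⇒ negate
  Lon: 81 + 40/60 + 46/3600 = 81.679444
  E → positive
Point 4:
  φ: 64 + 6/60 + 30.2/3600 = 64.108389
  S ⇒ negate
  Longitude: 54 + 4/60 + 47.7/3600 = 54.079917
  W → negative
Point 5:
  Latitude: 37′ + 51.97″ = 37.86617′; 57 + 37.86617/60 = 57.631103
  N ⇒ keep positive
  Lon: 104° + 48/60 + 12.88/3600 = 104 + 0.800000 + 0.003578 = 104.803578
  E ⇒ keep positive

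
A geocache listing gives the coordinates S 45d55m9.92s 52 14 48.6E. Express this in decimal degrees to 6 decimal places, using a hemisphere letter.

45.919422° S, 52.246833° E

φ: 45 + 55/60 + 9.92/3600 = 45.9194222
Longitude: 14′ + 48.6″ = 14.81000′; 52 + 14.81000/60 = 52.2468333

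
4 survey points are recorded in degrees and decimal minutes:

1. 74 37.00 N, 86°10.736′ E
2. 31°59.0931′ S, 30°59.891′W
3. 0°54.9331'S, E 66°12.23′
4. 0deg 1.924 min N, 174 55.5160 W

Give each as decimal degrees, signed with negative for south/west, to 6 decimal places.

Point 1:
  Latitude: 74 + 37/60 = 74.6166667
  N → positive
  λ: 86 + 10.736/60 = 86.1789333
  E → positive
Point 2:
  φ: 59.0931′ = 0.984885°; total 31.9848850
  S → negative
  Longitude: 59.891′ = 0.998183°; total 30.9981833
  W ⇒ negate
Point 3:
  Lat: 54.9331′ = 0.915552°; total 0.9155517
  S ⇒ negate
  λ: 12.23′ = 0.203833°; total 66.2038333
  E → positive
Point 4:
  Latitude: 1.924′ = 0.032067°; total 0.0320667
  N ⇒ keep positive
  λ: 174 + 55.516/60 = 174.9252667
  W ⇒ negate

1. 74.616667, 86.178933
2. -31.984885, -30.998183
3. -0.915552, 66.203833
4. 0.032067, -174.925267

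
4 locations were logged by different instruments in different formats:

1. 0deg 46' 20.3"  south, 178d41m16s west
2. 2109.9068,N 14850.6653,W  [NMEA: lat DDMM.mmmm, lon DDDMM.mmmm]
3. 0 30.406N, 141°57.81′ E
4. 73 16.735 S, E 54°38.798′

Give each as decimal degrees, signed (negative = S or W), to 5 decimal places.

Point 1:
  Lat: 0 + 46/60 + 20.3/3600 = 0.772306
  S → negative
  λ: 178 + 41/60 + 16/3600 = 178.687778
  W ⇒ negate
Point 2:
  Lat: degrees = first 2 digits = 21, minutes = 9.9068; 21 + 9.9068/60 = 21.165113
  N → positive
  λ: degrees = first 3 digits = 148, minutes = 50.6653; 148 + 50.6653/60 = 148.844422
  W → negative
Point 3:
  Latitude: 30.406′ = 0.506767°; total 0.506767
  N ⇒ keep positive
  Longitude: 57.81′ = 0.963500°; total 141.963500
  E ⇒ keep positive
Point 4:
  Lat: 16.735′ = 0.278917°; total 73.278917
  hemisphere S, so the sign is −
  Lon: 38.798′ = 0.646633°; total 54.646633
  E → positive

1. -0.77231, -178.68778
2. 21.16511, -148.84442
3. 0.50677, 141.96350
4. -73.27892, 54.64663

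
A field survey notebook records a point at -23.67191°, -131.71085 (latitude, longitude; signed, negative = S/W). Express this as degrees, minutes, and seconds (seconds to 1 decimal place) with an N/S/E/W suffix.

23°40′18.9″ S, 131°42′39.1″ W

Latitude is negative → S; |value| = 23.671910
Lat: 0.671910° → 40.31460′; 0.31460 × 60 = 18.876″
Longitude is negative → W; |value| = 131.710850
λ: 0.710850 × 60 = 42.65100′ → 42′, remainder × 60 = 39.060″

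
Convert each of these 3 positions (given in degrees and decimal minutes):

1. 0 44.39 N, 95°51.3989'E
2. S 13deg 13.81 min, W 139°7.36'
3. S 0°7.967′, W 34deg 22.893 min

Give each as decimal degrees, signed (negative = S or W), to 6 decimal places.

Point 1:
  Lat: 44.39′ = 0.739833°; total 0.7398333
  N → positive
  λ: 95 + 51.3989/60 = 95.8566483
  E ⇒ keep positive
Point 2:
  φ: 13 + 13.81/60 = 13.2301667
  S ⇒ negate
  Lon: 139 + 7.36/60 = 139.1226667
  hemisphere W, so the sign is −
Point 3:
  Lat: 7.967′ = 0.132783°; total 0.1327833
  S → negative
  Lon: 22.893′ = 0.381550°; total 34.3815500
  W → negative

1. 0.739833, 95.856648
2. -13.230167, -139.122667
3. -0.132783, -34.381550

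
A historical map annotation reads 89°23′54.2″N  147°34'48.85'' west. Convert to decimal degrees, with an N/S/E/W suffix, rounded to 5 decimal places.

φ: 23′ + 54.2″ = 23.90333′; 89 + 23.90333/60 = 89.398389
Lon: 34′ + 48.85″ = 34.81417′; 147 + 34.81417/60 = 147.580236

89.39839° N, 147.58024° W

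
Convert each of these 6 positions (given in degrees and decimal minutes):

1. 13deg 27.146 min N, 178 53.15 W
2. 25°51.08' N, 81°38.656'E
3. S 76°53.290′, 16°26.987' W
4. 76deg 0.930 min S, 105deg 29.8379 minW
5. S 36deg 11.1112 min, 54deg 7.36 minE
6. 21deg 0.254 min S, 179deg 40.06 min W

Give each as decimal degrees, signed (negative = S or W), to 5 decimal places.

Point 1:
  Lat: 13 + 27.146/60 = 13.452433
  N ⇒ keep positive
  λ: 178 + 53.15/60 = 178.885833
  hemisphere W, so the sign is −
Point 2:
  Latitude: 25 + 51.08/60 = 25.851333
  N ⇒ keep positive
  Lon: 38.656′ = 0.644267°; total 81.644267
  E ⇒ keep positive
Point 3:
  Latitude: 53.29′ = 0.888167°; total 76.888167
  S → negative
  Lon: 26.987′ = 0.449783°; total 16.449783
  W ⇒ negate
Point 4:
  φ: 0.93′ = 0.015500°; total 76.015500
  S → negative
  Lon: 29.8379′ = 0.497298°; total 105.497298
  W → negative
Point 5:
  φ: 11.1112′ = 0.185187°; total 36.185187
  S ⇒ negate
  Longitude: 54 + 7.36/60 = 54.122667
  E ⇒ keep positive
Point 6:
  Lat: 21 + 0.254/60 = 21.004233
  S ⇒ negate
  Lon: 40.06′ = 0.667667°; total 179.667667
  W → negative

1. 13.45243, -178.88583
2. 25.85133, 81.64427
3. -76.88817, -16.44978
4. -76.01550, -105.49730
5. -36.18519, 54.12267
6. -21.00423, -179.66767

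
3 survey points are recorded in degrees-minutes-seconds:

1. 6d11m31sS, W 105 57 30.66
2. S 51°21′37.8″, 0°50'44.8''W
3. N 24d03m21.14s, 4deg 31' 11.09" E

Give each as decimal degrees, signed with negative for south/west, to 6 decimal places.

1. -6.191944, -105.958517
2. -51.360500, -0.845778
3. 24.055872, 4.519747

Point 1:
  Lat: 11′ + 31″ = 11.51667′; 6 + 11.51667/60 = 6.1919444
  S ⇒ negate
  λ: 105° + 57/60 + 30.66/3600 = 105 + 0.950000 + 0.008517 = 105.9585167
  W → negative
Point 2:
  φ: 51 + 21/60 + 37.8/3600 = 51.3605000
  S ⇒ negate
  Longitude: 0 + 50/60 + 44.8/3600 = 0.8457778
  hemisphere W, so the sign is −
Point 3:
  Latitude: 3′ + 21.14″ = 3.35233′; 24 + 3.35233/60 = 24.0558722
  N → positive
  λ: 4° + 31/60 + 11.09/3600 = 4 + 0.516667 + 0.003081 = 4.5197472
  E ⇒ keep positive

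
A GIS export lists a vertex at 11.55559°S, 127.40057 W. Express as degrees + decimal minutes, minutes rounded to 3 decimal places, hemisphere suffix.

11° 33.335′ S, 127° 24.034′ W

φ: fractional part 0.555590 → 33.33540 minutes
Lon: 127° + 0.400570 × 60 = 127° 24.03420′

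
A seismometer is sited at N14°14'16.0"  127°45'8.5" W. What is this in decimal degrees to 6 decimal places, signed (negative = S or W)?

14.237778, -127.752361

φ: 14° + 14/60 + 16/3600 = 14 + 0.233333 + 0.004444 = 14.2377778
N → positive
Longitude: 127 + 45/60 + 8.5/3600 = 127.7523611
hemisphere W, so the sign is −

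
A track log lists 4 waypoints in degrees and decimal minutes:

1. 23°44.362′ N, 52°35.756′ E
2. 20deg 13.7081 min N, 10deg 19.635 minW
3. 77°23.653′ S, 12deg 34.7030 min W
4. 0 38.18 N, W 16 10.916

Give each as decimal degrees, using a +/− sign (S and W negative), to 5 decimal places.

Point 1:
  Lat: 23 + 44.362/60 = 23.739367
  N → positive
  Longitude: 52 + 35.756/60 = 52.595933
  E ⇒ keep positive
Point 2:
  φ: 20 + 13.7081/60 = 20.228468
  N → positive
  λ: 19.635′ = 0.327250°; total 10.327250
  W → negative
Point 3:
  Lat: 77 + 23.653/60 = 77.394217
  S ⇒ negate
  Longitude: 34.703′ = 0.578383°; total 12.578383
  W ⇒ negate
Point 4:
  Lat: 38.18′ = 0.636333°; total 0.636333
  N ⇒ keep positive
  Lon: 10.916′ = 0.181933°; total 16.181933
  W ⇒ negate

1. 23.73937, 52.59593
2. 20.22847, -10.32725
3. -77.39422, -12.57838
4. 0.63633, -16.18193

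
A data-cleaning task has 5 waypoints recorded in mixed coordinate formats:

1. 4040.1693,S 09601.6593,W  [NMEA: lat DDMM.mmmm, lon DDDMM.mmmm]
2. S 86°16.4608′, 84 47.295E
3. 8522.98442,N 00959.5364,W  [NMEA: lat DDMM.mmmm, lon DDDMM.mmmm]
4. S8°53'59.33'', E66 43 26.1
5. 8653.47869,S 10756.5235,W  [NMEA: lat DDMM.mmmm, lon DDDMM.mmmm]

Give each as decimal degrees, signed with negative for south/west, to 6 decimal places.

1. -40.669488, -96.027655
2. -86.274347, 84.788250
3. 85.383074, -9.992273
4. -8.899814, 66.723917
5. -86.891312, -107.942058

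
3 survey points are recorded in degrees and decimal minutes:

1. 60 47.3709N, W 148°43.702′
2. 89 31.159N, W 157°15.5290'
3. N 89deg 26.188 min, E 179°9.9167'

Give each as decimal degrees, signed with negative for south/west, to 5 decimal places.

Point 1:
  Lat: 60 + 47.3709/60 = 60.789515
  N → positive
  Longitude: 148 + 43.702/60 = 148.728367
  W → negative
Point 2:
  φ: 31.159′ = 0.519317°; total 89.519317
  N → positive
  Longitude: 15.529′ = 0.258817°; total 157.258817
  W → negative
Point 3:
  Lat: 26.188′ = 0.436467°; total 89.436467
  N → positive
  Longitude: 9.9167′ = 0.165278°; total 179.165278
  E ⇒ keep positive

1. 60.78952, -148.72837
2. 89.51932, -157.25882
3. 89.43647, 179.16528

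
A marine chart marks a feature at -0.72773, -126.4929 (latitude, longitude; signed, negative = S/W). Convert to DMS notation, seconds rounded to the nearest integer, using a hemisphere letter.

0°43′40″ S, 126°29′34″ W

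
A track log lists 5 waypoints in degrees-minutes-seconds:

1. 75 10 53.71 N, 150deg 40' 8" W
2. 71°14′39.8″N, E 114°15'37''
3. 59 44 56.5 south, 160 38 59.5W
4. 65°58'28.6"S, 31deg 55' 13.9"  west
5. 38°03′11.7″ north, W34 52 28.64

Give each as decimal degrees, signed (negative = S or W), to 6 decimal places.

Point 1:
  φ: 75° + 10/60 + 53.71/3600 = 75 + 0.166667 + 0.014919 = 75.1815861
  N → positive
  Lon: 150 + 40/60 + 8/3600 = 150.6688889
  W ⇒ negate
Point 2:
  Latitude: 14′ + 39.8″ = 14.66333′; 71 + 14.66333/60 = 71.2443889
  N → positive
  Longitude: 15′ + 37″ = 15.61667′; 114 + 15.61667/60 = 114.2602778
  E ⇒ keep positive
Point 3:
  Lat: 59° + 44/60 + 56.5/3600 = 59 + 0.733333 + 0.015694 = 59.7490278
  S → negative
  Longitude: 160 + 38/60 + 59.5/3600 = 160.6498611
  W ⇒ negate
Point 4:
  φ: 58′ + 28.6″ = 58.47667′; 65 + 58.47667/60 = 65.9746111
  hemisphere S, so the sign is −
  λ: 55′ + 13.9″ = 55.23167′; 31 + 55.23167/60 = 31.9205278
  W ⇒ negate
Point 5:
  Lat: 3′ + 11.7″ = 3.19500′; 38 + 3.19500/60 = 38.0532500
  N ⇒ keep positive
  Longitude: 34 + 52/60 + 28.64/3600 = 34.8746222
  hemisphere W, so the sign is −

1. 75.181586, -150.668889
2. 71.244389, 114.260278
3. -59.749028, -160.649861
4. -65.974611, -31.920528
5. 38.053250, -34.874622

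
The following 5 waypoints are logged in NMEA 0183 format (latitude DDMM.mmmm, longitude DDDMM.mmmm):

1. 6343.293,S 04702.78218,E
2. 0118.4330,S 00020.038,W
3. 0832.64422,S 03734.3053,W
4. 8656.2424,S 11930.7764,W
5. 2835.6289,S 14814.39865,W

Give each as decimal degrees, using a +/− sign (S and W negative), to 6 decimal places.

Point 1:
  Lat: degrees = first 2 digits = 63, minutes = 43.293; 63 + 43.293/60 = 63.7215500
  S → negative
  Longitude: degrees = first 3 digits = 47, minutes = 2.78218; 47 + 2.78218/60 = 47.0463697
  E → positive
Point 2:
  Lat: degrees = first 2 digits = 1, minutes = 18.433; 1 + 18.433/60 = 1.3072167
  S ⇒ negate
  Lon: degrees = first 3 digits = 0, minutes = 20.038; 0 + 20.038/60 = 0.3339667
  W → negative
Point 3:
  Latitude: degrees = first 2 digits = 8, minutes = 32.64422; 8 + 32.64422/60 = 8.5440703
  S → negative
  λ: split at 3 digits → 037° and 34.3053′; 37 + 34.3053/60 = 37.5717550
  W ⇒ negate
Point 4:
  φ: degrees = first 2 digits = 86, minutes = 56.2424; 86 + 56.2424/60 = 86.9373733
  S → negative
  λ: split at 3 digits → 119° and 30.7764′; 119 + 30.7764/60 = 119.5129400
  W ⇒ negate
Point 5:
  Latitude: split at 2 digits → 28° and 35.6289′; 28 + 35.6289/60 = 28.5938150
  S → negative
  λ: degrees = first 3 digits = 148, minutes = 14.39865; 148 + 14.39865/60 = 148.2399775
  W ⇒ negate

1. -63.721550, 47.046370
2. -1.307217, -0.333967
3. -8.544070, -37.571755
4. -86.937373, -119.512940
5. -28.593815, -148.239978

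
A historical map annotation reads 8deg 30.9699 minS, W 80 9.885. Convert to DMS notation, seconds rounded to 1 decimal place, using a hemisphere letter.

Latitude: fractional minutes 0.96990 × 60 = 58.194″
Lon: 9.88500′ → 9′ and 0.88500 × 60 = 53.100″

8°30′58.2″ S, 80°09′53.1″ W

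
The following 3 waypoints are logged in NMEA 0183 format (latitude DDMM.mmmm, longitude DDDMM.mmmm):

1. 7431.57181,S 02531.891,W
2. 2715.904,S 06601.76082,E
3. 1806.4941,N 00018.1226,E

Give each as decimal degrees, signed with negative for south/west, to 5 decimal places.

Point 1:
  Lat: degrees = first 2 digits = 74, minutes = 31.57181; 74 + 31.57181/60 = 74.526197
  hemisphere S, so the sign is −
  Longitude: degrees = first 3 digits = 25, minutes = 31.891; 25 + 31.891/60 = 25.531517
  W → negative
Point 2:
  Lat: degrees = first 2 digits = 27, minutes = 15.904; 27 + 15.904/60 = 27.265067
  hemisphere S, so the sign is −
  λ: degrees = first 3 digits = 66, minutes = 1.76082; 66 + 1.76082/60 = 66.029347
  E ⇒ keep positive
Point 3:
  φ: degrees = first 2 digits = 18, minutes = 6.4941; 18 + 6.4941/60 = 18.108235
  N ⇒ keep positive
  Longitude: degrees = first 3 digits = 0, minutes = 18.1226; 0 + 18.1226/60 = 0.302043
  E → positive

1. -74.52620, -25.53152
2. -27.26507, 66.02935
3. 18.10824, 0.30204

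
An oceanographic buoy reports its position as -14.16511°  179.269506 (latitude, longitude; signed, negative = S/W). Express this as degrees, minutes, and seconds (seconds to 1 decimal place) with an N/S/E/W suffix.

14°09′54.4″ S, 179°16′10.2″ E

Latitude is negative → S; |value| = 14.165110
Latitude: 0.165110° → 9.90660′; 0.90660 × 60 = 54.396″
Longitude: whole degrees 179; 16.17036′ → 16′ and 10.222″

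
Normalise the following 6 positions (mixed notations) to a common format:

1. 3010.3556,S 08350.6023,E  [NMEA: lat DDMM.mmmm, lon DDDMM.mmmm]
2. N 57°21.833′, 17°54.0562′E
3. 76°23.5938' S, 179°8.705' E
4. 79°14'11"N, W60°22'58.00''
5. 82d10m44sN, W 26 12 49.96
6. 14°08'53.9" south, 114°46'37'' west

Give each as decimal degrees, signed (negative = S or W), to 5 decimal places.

1. -30.17259, 83.84337
2. 57.36388, 17.90094
3. -76.39323, 179.14508
4. 79.23639, -60.38278
5. 82.17889, -26.21388
6. -14.14831, -114.77694

Point 1:
  φ: degrees = first 2 digits = 30, minutes = 10.3556; 30 + 10.3556/60 = 30.172593
  hemisphere S, so the sign is −
  Longitude: degrees = first 3 digits = 83, minutes = 50.6023; 83 + 50.6023/60 = 83.843372
  E → positive
Point 2:
  φ: 57 + 21.833/60 = 57.363883
  N → positive
  Longitude: 54.0562′ = 0.900937°; total 17.900937
  E → positive
Point 3:
  Latitude: 23.5938′ = 0.393230°; total 76.393230
  S → negative
  Lon: 179 + 8.705/60 = 179.145083
  E → positive
Point 4:
  φ: 14′ + 11″ = 14.18333′; 79 + 14.18333/60 = 79.236389
  N → positive
  Longitude: 60 + 22/60 + 58/3600 = 60.382778
  W → negative
Point 5:
  φ: 10′ + 44″ = 10.73333′; 82 + 10.73333/60 = 82.178889
  N ⇒ keep positive
  Longitude: 26° + 12/60 + 49.96/3600 = 26 + 0.200000 + 0.013878 = 26.213878
  W ⇒ negate
Point 6:
  φ: 14° + 8/60 + 53.9/3600 = 14 + 0.133333 + 0.014972 = 14.148306
  S → negative
  Lon: 114 + 46/60 + 37/3600 = 114.776944
  W → negative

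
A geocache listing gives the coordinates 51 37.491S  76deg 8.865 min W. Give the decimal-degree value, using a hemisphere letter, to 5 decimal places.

51.62485° S, 76.14775° W

Lat: 37.491′ = 0.624850°; total 51.624850
λ: 8.865′ = 0.147750°; total 76.147750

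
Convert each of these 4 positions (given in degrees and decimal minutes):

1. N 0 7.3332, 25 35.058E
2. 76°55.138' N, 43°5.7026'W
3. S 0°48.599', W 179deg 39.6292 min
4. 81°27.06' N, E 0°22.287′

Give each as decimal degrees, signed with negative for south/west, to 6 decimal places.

1. 0.122220, 25.584300
2. 76.918967, -43.095043
3. -0.809983, -179.660487
4. 81.451000, 0.371450

Point 1:
  Lat: 7.3332′ = 0.122220°; total 0.1222200
  N → positive
  Lon: 25 + 35.058/60 = 25.5843000
  E → positive
Point 2:
  Latitude: 76 + 55.138/60 = 76.9189667
  N → positive
  λ: 5.7026′ = 0.095043°; total 43.0950433
  W ⇒ negate
Point 3:
  Lat: 48.599′ = 0.809983°; total 0.8099833
  S ⇒ negate
  Longitude: 179 + 39.6292/60 = 179.6604867
  W → negative
Point 4:
  Lat: 27.06′ = 0.451000°; total 81.4510000
  N → positive
  Lon: 0 + 22.287/60 = 0.3714500
  E ⇒ keep positive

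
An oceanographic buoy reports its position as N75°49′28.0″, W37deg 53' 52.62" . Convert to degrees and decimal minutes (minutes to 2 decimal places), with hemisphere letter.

φ: seconds/60 = 0.46667; minutes = 49 + 0.46667 = 49.4667
Longitude: seconds/60 = 0.87700; minutes = 53 + 0.87700 = 53.8770

75° 49.47′ N, 37° 53.88′ W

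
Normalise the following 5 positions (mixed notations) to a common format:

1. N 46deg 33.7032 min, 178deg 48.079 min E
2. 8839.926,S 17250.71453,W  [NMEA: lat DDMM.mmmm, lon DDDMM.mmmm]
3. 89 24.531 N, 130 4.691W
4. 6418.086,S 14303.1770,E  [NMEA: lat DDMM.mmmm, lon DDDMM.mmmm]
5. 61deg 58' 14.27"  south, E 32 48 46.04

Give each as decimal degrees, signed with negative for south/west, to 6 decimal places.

Point 1:
  φ: 46 + 33.7032/60 = 46.5617200
  N ⇒ keep positive
  Lon: 48.079′ = 0.801317°; total 178.8013167
  E ⇒ keep positive
Point 2:
  Latitude: degrees = first 2 digits = 88, minutes = 39.926; 88 + 39.926/60 = 88.6654333
  hemisphere S, so the sign is −
  Lon: split at 3 digits → 172° and 50.71453′; 172 + 50.71453/60 = 172.8452422
  W ⇒ negate
Point 3:
  Lat: 24.531′ = 0.408850°; total 89.4088500
  N ⇒ keep positive
  Lon: 130 + 4.691/60 = 130.0781833
  hemisphere W, so the sign is −
Point 4:
  Latitude: degrees = first 2 digits = 64, minutes = 18.086; 64 + 18.086/60 = 64.3014333
  S ⇒ negate
  λ: degrees = first 3 digits = 143, minutes = 3.177; 143 + 3.177/60 = 143.0529500
  E → positive
Point 5:
  φ: 61 + 58/60 + 14.27/3600 = 61.9706306
  S → negative
  λ: 32 + 48/60 + 46.04/3600 = 32.8127889
  E → positive

1. 46.561720, 178.801317
2. -88.665433, -172.845242
3. 89.408850, -130.078183
4. -64.301433, 143.052950
5. -61.970631, 32.812789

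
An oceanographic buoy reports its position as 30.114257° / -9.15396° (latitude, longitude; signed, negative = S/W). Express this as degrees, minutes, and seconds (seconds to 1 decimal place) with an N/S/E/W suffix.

30°06′51.3″ N, 9°09′14.3″ W

φ: whole degrees 30; 6.85542′ → 6′ and 51.325″
Longitude is negative → W; |value| = 9.153960
Longitude: 0.153960° → 9.23760′; 0.23760 × 60 = 14.256″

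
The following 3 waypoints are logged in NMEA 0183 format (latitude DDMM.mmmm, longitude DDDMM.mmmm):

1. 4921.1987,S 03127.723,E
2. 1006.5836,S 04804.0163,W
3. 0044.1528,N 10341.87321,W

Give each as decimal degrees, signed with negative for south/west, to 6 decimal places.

1. -49.353312, 31.462050
2. -10.109727, -48.066938
3. 0.735880, -103.697887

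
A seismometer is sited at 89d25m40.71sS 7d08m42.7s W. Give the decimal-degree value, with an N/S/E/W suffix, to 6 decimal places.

φ: 25′ + 40.71″ = 25.67850′; 89 + 25.67850/60 = 89.4279750
λ: 7° + 8/60 + 42.7/3600 = 7 + 0.133333 + 0.011861 = 7.1451944

89.427975° S, 7.145194° W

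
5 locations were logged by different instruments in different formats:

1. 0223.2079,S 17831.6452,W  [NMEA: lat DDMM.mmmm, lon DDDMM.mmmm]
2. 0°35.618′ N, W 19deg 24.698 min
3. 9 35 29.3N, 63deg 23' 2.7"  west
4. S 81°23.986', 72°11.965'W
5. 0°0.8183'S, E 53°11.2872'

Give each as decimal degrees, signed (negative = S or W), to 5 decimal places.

Point 1:
  φ: split at 2 digits → 02° and 23.2079′; 2 + 23.2079/60 = 2.386798
  hemisphere S, so the sign is −
  Longitude: degrees = first 3 digits = 178, minutes = 31.6452; 178 + 31.6452/60 = 178.527420
  hemisphere W, so the sign is −
Point 2:
  φ: 35.618′ = 0.593633°; total 0.593633
  N → positive
  λ: 19 + 24.698/60 = 19.411633
  W → negative
Point 3:
  Lat: 35′ + 29.3″ = 35.48833′; 9 + 35.48833/60 = 9.591472
  N ⇒ keep positive
  λ: 63 + 23/60 + 2.7/3600 = 63.384083
  W ⇒ negate
Point 4:
  Lat: 81 + 23.986/60 = 81.399767
  S ⇒ negate
  λ: 11.965′ = 0.199417°; total 72.199417
  hemisphere W, so the sign is −
Point 5:
  Latitude: 0 + 0.8183/60 = 0.013638
  S → negative
  Lon: 53 + 11.2872/60 = 53.188120
  E → positive

1. -2.38680, -178.52742
2. 0.59363, -19.41163
3. 9.59147, -63.38408
4. -81.39977, -72.19942
5. -0.01364, 53.18812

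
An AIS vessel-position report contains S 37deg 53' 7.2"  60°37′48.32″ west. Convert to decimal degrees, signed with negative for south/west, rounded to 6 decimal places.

-37.885333, -60.630089

Latitude: 37 + 53/60 + 7.2/3600 = 37.8853333
S ⇒ negate
λ: 60° + 37/60 + 48.32/3600 = 60 + 0.616667 + 0.013422 = 60.6300889
W ⇒ negate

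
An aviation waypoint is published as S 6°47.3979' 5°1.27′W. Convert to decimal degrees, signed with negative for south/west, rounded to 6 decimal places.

-6.789965, -5.021167

φ: 6 + 47.3979/60 = 6.7899650
hemisphere S, so the sign is −
Longitude: 1.27′ = 0.021167°; total 5.0211667
W → negative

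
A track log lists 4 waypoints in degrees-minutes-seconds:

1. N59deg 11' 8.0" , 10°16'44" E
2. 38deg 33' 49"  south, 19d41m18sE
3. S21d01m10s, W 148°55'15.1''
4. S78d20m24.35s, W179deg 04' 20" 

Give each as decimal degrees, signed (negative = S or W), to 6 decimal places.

Point 1:
  Latitude: 59 + 11/60 + 8/3600 = 59.1855556
  N ⇒ keep positive
  λ: 10° + 16/60 + 44/3600 = 10 + 0.266667 + 0.012222 = 10.2788889
  E → positive
Point 2:
  Latitude: 38 + 33/60 + 49/3600 = 38.5636111
  S → negative
  Lon: 41′ + 18″ = 41.30000′; 19 + 41.30000/60 = 19.6883333
  E ⇒ keep positive
Point 3:
  φ: 21 + 1/60 + 10/3600 = 21.0194444
  hemisphere S, so the sign is −
  Longitude: 148 + 55/60 + 15.1/3600 = 148.9208611
  W → negative
Point 4:
  Latitude: 78 + 20/60 + 24.35/3600 = 78.3400972
  hemisphere S, so the sign is −
  λ: 179 + 4/60 + 20/3600 = 179.0722222
  hemisphere W, so the sign is −

1. 59.185556, 10.278889
2. -38.563611, 19.688333
3. -21.019444, -148.920861
4. -78.340097, -179.072222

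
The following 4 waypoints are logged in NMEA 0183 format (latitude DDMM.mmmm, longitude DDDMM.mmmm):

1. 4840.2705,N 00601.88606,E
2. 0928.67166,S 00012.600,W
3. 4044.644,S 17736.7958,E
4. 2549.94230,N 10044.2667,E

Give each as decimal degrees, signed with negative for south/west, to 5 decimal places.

Point 1:
  φ: degrees = first 2 digits = 48, minutes = 40.2705; 48 + 40.2705/60 = 48.671175
  N → positive
  λ: split at 3 digits → 006° and 1.88606′; 6 + 1.88606/60 = 6.031434
  E ⇒ keep positive
Point 2:
  Lat: split at 2 digits → 09° and 28.67166′; 9 + 28.67166/60 = 9.477861
  S → negative
  Lon: split at 3 digits → 000° and 12.6′; 0 + 12.6/60 = 0.210000
  W ⇒ negate
Point 3:
  Lat: split at 2 digits → 40° and 44.644′; 40 + 44.644/60 = 40.744067
  S → negative
  Longitude: degrees = first 3 digits = 177, minutes = 36.7958; 177 + 36.7958/60 = 177.613263
  E ⇒ keep positive
Point 4:
  Latitude: split at 2 digits → 25° and 49.9423′; 25 + 49.9423/60 = 25.832372
  N → positive
  λ: degrees = first 3 digits = 100, minutes = 44.2667; 100 + 44.2667/60 = 100.737778
  E ⇒ keep positive

1. 48.67118, 6.03143
2. -9.47786, -0.21000
3. -40.74407, 177.61326
4. 25.83237, 100.73778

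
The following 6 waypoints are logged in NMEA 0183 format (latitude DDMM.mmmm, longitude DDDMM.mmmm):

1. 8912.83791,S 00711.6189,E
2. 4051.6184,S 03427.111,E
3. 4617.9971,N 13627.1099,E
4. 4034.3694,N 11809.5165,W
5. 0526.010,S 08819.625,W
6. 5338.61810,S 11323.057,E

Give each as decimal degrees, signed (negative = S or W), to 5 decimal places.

Point 1:
  φ: degrees = first 2 digits = 89, minutes = 12.83791; 89 + 12.83791/60 = 89.213965
  hemisphere S, so the sign is −
  λ: split at 3 digits → 007° and 11.6189′; 7 + 11.6189/60 = 7.193648
  E ⇒ keep positive
Point 2:
  Lat: degrees = first 2 digits = 40, minutes = 51.6184; 40 + 51.6184/60 = 40.860307
  S → negative
  Longitude: split at 3 digits → 034° and 27.111′; 34 + 27.111/60 = 34.451850
  E → positive
Point 3:
  Latitude: split at 2 digits → 46° and 17.9971′; 46 + 17.9971/60 = 46.299952
  N → positive
  λ: degrees = first 3 digits = 136, minutes = 27.1099; 136 + 27.1099/60 = 136.451832
  E → positive
Point 4:
  φ: split at 2 digits → 40° and 34.3694′; 40 + 34.3694/60 = 40.572823
  N → positive
  λ: split at 3 digits → 118° and 9.5165′; 118 + 9.5165/60 = 118.158608
  W → negative
Point 5:
  Latitude: split at 2 digits → 05° and 26.01′; 5 + 26.01/60 = 5.433500
  S → negative
  Longitude: degrees = first 3 digits = 88, minutes = 19.625; 88 + 19.625/60 = 88.327083
  W ⇒ negate
Point 6:
  Lat: degrees = first 2 digits = 53, minutes = 38.6181; 53 + 38.6181/60 = 53.643635
  S ⇒ negate
  λ: split at 3 digits → 113° and 23.057′; 113 + 23.057/60 = 113.384283
  E → positive

1. -89.21397, 7.19365
2. -40.86031, 34.45185
3. 46.29995, 136.45183
4. 40.57282, -118.15861
5. -5.43350, -88.32708
6. -53.64364, 113.38428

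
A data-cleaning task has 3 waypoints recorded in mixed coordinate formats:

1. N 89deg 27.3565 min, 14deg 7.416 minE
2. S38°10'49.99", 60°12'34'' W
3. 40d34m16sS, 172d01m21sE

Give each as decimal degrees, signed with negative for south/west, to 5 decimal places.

1. 89.45594, 14.12360
2. -38.18055, -60.20944
3. -40.57111, 172.02250

Point 1:
  φ: 27.3565′ = 0.455942°; total 89.455942
  N → positive
  λ: 7.416′ = 0.123600°; total 14.123600
  E → positive
Point 2:
  φ: 10′ + 49.99″ = 10.83317′; 38 + 10.83317/60 = 38.180553
  S ⇒ negate
  λ: 60° + 12/60 + 34/3600 = 60 + 0.200000 + 0.009444 = 60.209444
  W → negative
Point 3:
  Latitude: 40° + 34/60 + 16/3600 = 40 + 0.566667 + 0.004444 = 40.571111
  S → negative
  λ: 172° + 1/60 + 21/3600 = 172 + 0.016667 + 0.005833 = 172.022500
  E → positive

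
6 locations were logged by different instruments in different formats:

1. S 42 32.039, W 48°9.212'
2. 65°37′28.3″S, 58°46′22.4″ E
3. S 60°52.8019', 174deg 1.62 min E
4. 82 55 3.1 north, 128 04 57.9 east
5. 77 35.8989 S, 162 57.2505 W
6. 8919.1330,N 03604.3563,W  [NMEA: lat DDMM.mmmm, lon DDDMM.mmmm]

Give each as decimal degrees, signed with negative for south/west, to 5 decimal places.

1. -42.53398, -48.15353
2. -65.62453, 58.77289
3. -60.88003, 174.02700
4. 82.91753, 128.08275
5. -77.59832, -162.95418
6. 89.31888, -36.07261

Point 1:
  Lat: 32.039′ = 0.533983°; total 42.533983
  S ⇒ negate
  Lon: 48 + 9.212/60 = 48.153533
  W ⇒ negate
Point 2:
  Lat: 65° + 37/60 + 28.3/3600 = 65 + 0.616667 + 0.007861 = 65.624528
  S → negative
  Lon: 58° + 46/60 + 22.4/3600 = 58 + 0.766667 + 0.006222 = 58.772889
  E → positive
Point 3:
  φ: 60 + 52.8019/60 = 60.880032
  S ⇒ negate
  Lon: 174 + 1.62/60 = 174.027000
  E ⇒ keep positive
Point 4:
  φ: 82 + 55/60 + 3.1/3600 = 82.917528
  N ⇒ keep positive
  λ: 128 + 4/60 + 57.9/3600 = 128.082750
  E → positive
Point 5:
  φ: 35.8989′ = 0.598315°; total 77.598315
  hemisphere S, so the sign is −
  Longitude: 57.2505′ = 0.954175°; total 162.954175
  W ⇒ negate
Point 6:
  φ: degrees = first 2 digits = 89, minutes = 19.133; 89 + 19.133/60 = 89.318883
  N ⇒ keep positive
  λ: degrees = first 3 digits = 36, minutes = 4.3563; 36 + 4.3563/60 = 36.072605
  W → negative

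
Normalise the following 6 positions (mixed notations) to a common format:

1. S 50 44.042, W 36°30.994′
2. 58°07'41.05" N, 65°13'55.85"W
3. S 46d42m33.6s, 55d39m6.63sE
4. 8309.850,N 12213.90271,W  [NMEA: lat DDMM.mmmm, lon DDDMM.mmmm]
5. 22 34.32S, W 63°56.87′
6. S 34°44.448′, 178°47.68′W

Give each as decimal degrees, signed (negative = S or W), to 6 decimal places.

1. -50.734033, -36.516567
2. 58.128069, -65.232181
3. -46.709333, 55.651842
4. 83.164167, -122.231712
5. -22.572000, -63.947833
6. -34.740800, -178.794667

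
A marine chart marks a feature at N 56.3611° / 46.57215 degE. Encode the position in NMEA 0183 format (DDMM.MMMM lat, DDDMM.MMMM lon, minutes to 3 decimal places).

5621.666,N / 04634.329,E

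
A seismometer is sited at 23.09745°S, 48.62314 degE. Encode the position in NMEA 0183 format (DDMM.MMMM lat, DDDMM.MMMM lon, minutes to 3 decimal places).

2305.847,S / 04837.388,E

Latitude: minutes = (23.097450 − 23) × 60 = 5.84700
Longitude: fractional part 0.623140 → 37.38840 minutes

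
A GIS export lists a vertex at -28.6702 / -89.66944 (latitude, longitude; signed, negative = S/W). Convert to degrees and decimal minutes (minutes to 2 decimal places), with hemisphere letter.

Latitude is negative → S; |value| = 28.670200
Lat: 28° + 0.670200 × 60 = 28° 40.2120′
Longitude is negative → W; |value| = 89.669440
Longitude: minutes = (89.669440 − 89) × 60 = 40.1664

28° 40.21′ S, 89° 40.17′ W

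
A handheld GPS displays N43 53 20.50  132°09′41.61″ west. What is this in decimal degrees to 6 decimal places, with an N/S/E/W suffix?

Lat: 43° + 53/60 + 20.5/3600 = 43 + 0.883333 + 0.005694 = 43.8890278
Longitude: 132° + 9/60 + 41.61/3600 = 132 + 0.150000 + 0.011558 = 132.1615583

43.889028° N, 132.161558° W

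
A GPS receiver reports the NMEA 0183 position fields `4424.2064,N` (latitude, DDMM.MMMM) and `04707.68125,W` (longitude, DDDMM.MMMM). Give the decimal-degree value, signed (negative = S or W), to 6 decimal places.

Latitude: split at 2 digits → 44° and 24.2064′; 44 + 24.2064/60 = 44.4034400
N → positive
λ: split at 3 digits → 047° and 7.68125′; 47 + 7.68125/60 = 47.1280208
hemisphere W, so the sign is −

44.403440, -47.128021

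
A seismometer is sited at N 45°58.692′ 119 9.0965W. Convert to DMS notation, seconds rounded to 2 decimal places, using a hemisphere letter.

45°58′41.52″ N, 119°09′5.79″ W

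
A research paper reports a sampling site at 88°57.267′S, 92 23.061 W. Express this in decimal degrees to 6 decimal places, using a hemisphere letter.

φ: 88 + 57.267/60 = 88.9544500
Longitude: 92 + 23.061/60 = 92.3843500

88.954450° S, 92.384350° W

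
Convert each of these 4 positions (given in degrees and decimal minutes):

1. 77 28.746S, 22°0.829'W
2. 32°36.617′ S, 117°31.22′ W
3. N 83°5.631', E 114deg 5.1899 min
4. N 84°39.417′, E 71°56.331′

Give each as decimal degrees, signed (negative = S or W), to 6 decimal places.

1. -77.479100, -22.013817
2. -32.610283, -117.520333
3. 83.093850, 114.086498
4. 84.656950, 71.938850

Point 1:
  φ: 77 + 28.746/60 = 77.4791000
  S ⇒ negate
  Longitude: 0.829′ = 0.013817°; total 22.0138167
  hemisphere W, so the sign is −
Point 2:
  Lat: 36.617′ = 0.610283°; total 32.6102833
  hemisphere S, so the sign is −
  Lon: 117 + 31.22/60 = 117.5203333
  W ⇒ negate
Point 3:
  φ: 5.631′ = 0.093850°; total 83.0938500
  N → positive
  Longitude: 114 + 5.1899/60 = 114.0864983
  E → positive
Point 4:
  Latitude: 84 + 39.417/60 = 84.6569500
  N → positive
  Longitude: 56.331′ = 0.938850°; total 71.9388500
  E ⇒ keep positive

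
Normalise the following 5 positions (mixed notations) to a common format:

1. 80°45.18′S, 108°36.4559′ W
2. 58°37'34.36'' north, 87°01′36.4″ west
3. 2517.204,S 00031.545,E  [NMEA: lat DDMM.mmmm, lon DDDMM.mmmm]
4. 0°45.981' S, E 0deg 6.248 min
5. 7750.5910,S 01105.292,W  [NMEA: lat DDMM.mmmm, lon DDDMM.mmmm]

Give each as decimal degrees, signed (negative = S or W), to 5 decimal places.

Point 1:
  Latitude: 80 + 45.18/60 = 80.753000
  S ⇒ negate
  Lon: 108 + 36.4559/60 = 108.607598
  W ⇒ negate
Point 2:
  φ: 37′ + 34.36″ = 37.57267′; 58 + 37.57267/60 = 58.626211
  N → positive
  Longitude: 87° + 1/60 + 36.4/3600 = 87 + 0.016667 + 0.010111 = 87.026778
  W ⇒ negate
Point 3:
  φ: degrees = first 2 digits = 25, minutes = 17.204; 25 + 17.204/60 = 25.286733
  hemisphere S, so the sign is −
  Lon: degrees = first 3 digits = 0, minutes = 31.545; 0 + 31.545/60 = 0.525750
  E → positive
Point 4:
  Lat: 45.981′ = 0.766350°; total 0.766350
  S → negative
  Longitude: 0 + 6.248/60 = 0.104133
  E → positive
Point 5:
  φ: split at 2 digits → 77° and 50.591′; 77 + 50.591/60 = 77.843183
  S → negative
  Longitude: degrees = first 3 digits = 11, minutes = 5.292; 11 + 5.292/60 = 11.088200
  hemisphere W, so the sign is −

1. -80.75300, -108.60760
2. 58.62621, -87.02678
3. -25.28673, 0.52575
4. -0.76635, 0.10413
5. -77.84318, -11.08820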